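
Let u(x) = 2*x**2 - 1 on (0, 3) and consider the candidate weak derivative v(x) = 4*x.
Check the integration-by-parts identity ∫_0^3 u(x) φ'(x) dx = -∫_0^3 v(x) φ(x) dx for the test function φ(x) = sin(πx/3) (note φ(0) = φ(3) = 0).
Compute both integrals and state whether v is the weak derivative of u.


LHS = -36/π, RHS = -36/π. Yes, v = u' weakly.

u(x) = 2*x**2 - 1, classical derivative u'(x) = 4*x.
φ(x) = sin(πx/3), so φ'(x) = π*cos(π*x/3)/3.
Note φ(0) = φ(3) = 0, so the boundary term u·φ vanishes.
LHS = ∫_0^3 u(x) φ'(x) dx = ∫_0^3 (2*π*x^2*cos(π*x/3)/3 - π*cos(π*x/3)/3) dx. Term by term:
  ∫_0^3 -π*cos(π*x/3)/3 dx = 0;  ∫_0^3 2*π*x^2*cos(π*x/3)/3 dx = -36/π.
Sum: 0 − 36/π = -36/π.
So LHS = -36/π.
∫_0^3 v(x) φ(x) dx = ∫_0^3 (4*x*sin(π*x/3)) dx. Term by term:
  ∫_0^3 4*x*sin(π*x/3) dx = 36/π.
So RHS = -∫_0^3 v(x) φ(x) dx = -36/π.
LHS = RHS, so the identity holds for this test φ.
Moreover u is smooth here and v(x) = u'(x) = 4*x pointwise, so the identity holds for every test function. Hence v is the weak derivative of u.


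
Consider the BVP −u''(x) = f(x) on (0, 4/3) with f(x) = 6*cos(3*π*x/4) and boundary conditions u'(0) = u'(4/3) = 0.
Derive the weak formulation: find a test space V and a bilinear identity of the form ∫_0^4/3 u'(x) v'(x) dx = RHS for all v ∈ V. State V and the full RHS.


V = H^1(0, 4/3) (no boundary constraint on v; u is determined up to an additive constant); weak form: ∫_0^4/3 u'v' dx = ∫_0^4/3 (6*cos(3*π*x/4)) v dx for all v ∈ V.

Multiply both sides by a test function v and integrate from 0 to 4/3:
  ∫_0^4/3 −u''(x) v(x) dx = ∫_0^4/3 f(x) v(x) dx.
Integrate the LHS by parts once:
  ∫_0^4/3 −u'' v dx = −[u'(x) v(x)]_0^4/3 + ∫_0^4/3 u'(x) v'(x) dx.
Thus ∫_0^4/3 u'(x) v'(x) dx = ∫_0^4/3 f(x) v(x) dx + [u'(x) v(x)]_0^4/3.
Choose V so that boundary terms are either known or forced to vanish.
u has homogeneous Neumann: u'(0) = u'(4/3) = 0. So [u' v]_0^4/3 = 0·v(4/3) − 0·v(0) = 0 for any v; take V = H^1(0, 4/3).
Weak formulation: find u (satisfying any essential BC) such that ∫_0^4/3 u'(x) v'(x) dx = ∫_0^4/3 f v dx for all v ∈ V (homogeneous Neumann, so boundary terms vanish).
Substituting f(x) = 6*cos(3*π*x/4), the right-hand side is ∫_0^4/3 (6*cos(3*π*x/4)) v dx.
Compatibility check (pure Neumann): taking v ≡ 1 ∈ V gives 0 = ∫_0^4/3 f dx + (0) − (0), i.e. ∫_0^4/3 f dx must equal u'(0) − u'(4/3) = 0. Indeed ∫_0^4/3 (6*cos(3*π*x/4)) dx = 0, so the data are compatible. The solution is then unique only up to an additive constant (fix it e.g. by requiring ∫_0^4/3 u dx = 0).


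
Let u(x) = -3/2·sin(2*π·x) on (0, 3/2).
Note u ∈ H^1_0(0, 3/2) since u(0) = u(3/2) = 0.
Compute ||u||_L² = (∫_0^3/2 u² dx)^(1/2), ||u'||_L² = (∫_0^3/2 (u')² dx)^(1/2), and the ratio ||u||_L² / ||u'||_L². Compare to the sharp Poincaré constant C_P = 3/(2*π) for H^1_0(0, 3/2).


||u||_L² / ||u'||_L² = 1/(2*π) < C_P = 3/(2*π).

u(x) = -3/2·sin(2*π·x), so u'(x) = -3*π*cos(2*π*x).
Writing u(x) = A·sin(kπx/L) with A = -3/2 and k = 3, use ∫_0^L sin²(kπx/L) dx = L/2 and ∫_0^L cos²(kπx/L) dx = L/2.
u² = 9/4·sin²(2*π·x) and (u')² = 9*π^2·cos²(2*π·x), and each of sin², cos² integrates to L/2 = 3/4 over (0, 3/2).
∫_0^3/2 u² dx = 27/16, so ||u||_L² = 3*sqrt(3)/4.
∫_0^3/2 (u')² dx = 27*π^2/4, so ||u'||_L² = 3*sqrt(3)*π/2.
Ratio ||u||_L² / ||u'||_L² = 1/(2*π).
Sharp Poincaré constant on H^1_0(0, 3/2) is C_P = L/π = 3/(2*π), achieved by sin(2*π/3·x).
This is the k = 3 harmonic; the ratio L/(kπ) is strictly less than C_P = L/π, consistent with the sharp inequality ||u||_L² ≤ C_P ||u'||_L².


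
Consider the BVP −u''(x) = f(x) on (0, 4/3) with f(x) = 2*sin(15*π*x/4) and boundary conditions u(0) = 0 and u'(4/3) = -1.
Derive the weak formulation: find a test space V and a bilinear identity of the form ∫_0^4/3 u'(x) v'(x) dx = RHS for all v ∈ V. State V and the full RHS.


V = {v ∈ H^1(0, 4/3) : v(0) = 0} (test functions vanish at x = 0 where u is specified); weak form: ∫_0^4/3 u'v' dx = ∫_0^4/3 (2*sin(15*π*x/4)) v dx − v(4/3) for all v ∈ V.

Multiply both sides by a test function v and integrate from 0 to 4/3:
  ∫_0^4/3 −u''(x) v(x) dx = ∫_0^4/3 f(x) v(x) dx.
Integrate the LHS by parts once:
  ∫_0^4/3 −u'' v dx = −[u'(x) v(x)]_0^4/3 + ∫_0^4/3 u'(x) v'(x) dx.
Thus ∫_0^4/3 u'(x) v'(x) dx = ∫_0^4/3 f(x) v(x) dx + [u'(x) v(x)]_0^4/3.
Choose V so that boundary terms are either known or forced to vanish.
Mixed BC: u(0) = 0 (Dirichlet) and u'(4/3) = -1 (Neumann). Define V = {v ∈ H^1(0, 4/3) : v(0) = 0}. Then [u' v]_0^4/3 = u'(4/3)·v(4/3) − u'(0)·0 = − v(4/3).
Weak formulation: find u (satisfying any essential BC) such that ∫_0^4/3 u'(x) v'(x) dx = ∫_0^4/3 f v dx − v(4/3) for all v ∈ V (Dirichlet at 0 absorbed into V; Neumann datum at x = 4/3 contributes the boundary term).
Substituting f(x) = 2*sin(15*π*x/4), the right-hand side is ∫_0^4/3 (2*sin(15*π*x/4)) v dx − v(4/3).


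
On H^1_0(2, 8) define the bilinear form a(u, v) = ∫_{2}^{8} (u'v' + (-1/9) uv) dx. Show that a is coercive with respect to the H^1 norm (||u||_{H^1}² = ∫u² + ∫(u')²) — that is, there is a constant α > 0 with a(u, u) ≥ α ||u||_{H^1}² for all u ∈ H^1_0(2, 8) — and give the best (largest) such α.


α = (-4 + π^2)/(π^2 + 36)

Coercivity of a(·,·) on H^1_0(2, 8) means a(u, u) ≥ α ||u||_{H^1}² for every u ∈ H^1_0.
The interval has length L = 6, and Poincaré/coercivity depend only on L. Here a(u, u) = ∫(u')² + (-1/9)·∫u².
Here c = -1/9 < 0 with |c| < (π/L)² = π^2/36, so coercivity still holds. The condition a(u,u) ≥ α||u||_{H^1}² reads (1−α)∫(u')² ≥ (α−c)∫u². Any admissible α is ≤ 1 (rapidly oscillating u have ∫u²/∫(u')² → 0), and α = 1 would force 0 ≥ (1−c)∫u², impossible since c < 1; so 1−α > 0. By the sharp Poincaré inequality on H^1_0 of an interval of length L, ∫(u')² ≥ (π/L)²∫u² with equality for the first sine mode sin(π(x−x₀)/L) (x₀ the left endpoint), so the inequality holds for all u iff (1−α)(π/L)² ≥ α − c, i.e. α ≤ ((π/L)² + c)/((π/L)² + 1) = (1 + c(L/π)²)/(1 + (L/π)²). (Direct route, valid since c ≤ 0: Poincaré gives c∫u² ≥ c(L/π)²∫(u')², so a(u,u) ≥ (1 + c(L/π)²)∫(u')², while ||u||_{H^1}² ≤ (1 + (L/π)²)∫(u')²; dividing yields the same α.) With (π/L)² = π^2/36 and c = -1/9, the largest admissible constant is α = ((π/L)² + c)/((π/L)² + 1).
Simplifying, α = (-4 + π^2)/(π^2 + 36).


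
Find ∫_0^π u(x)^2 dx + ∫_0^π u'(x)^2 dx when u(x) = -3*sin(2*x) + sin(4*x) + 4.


||u||_{H^1(0,π)}^2 = 47*π

u'(x) = -6*cos(2*x) + 4*cos(4*x).
Expand u² and (u')² and integrate term by term on (0, π), using: for integers n ≥ 1, ∫_0^π sin²(nx) dx = ∫_0^π cos²(nx) dx = π/2; for n ≠ n', ∫_0^π sin(nx)sin(n'x) dx = ∫_0^π cos(nx)cos(n'x) dx = 0; and by product-to-sum, ∫_0^π sin(nx)cos(n'x) dx = ½∫_0^π [sin((n+n')x) + sin((n−n')x)] dx, which is 0 when n+n' is even and 2n/(n²−n'²) when n+n' is odd (it need not vanish on (0, π)). For the constant mode: ∫_0^π 1 dx = π, ∫_0^π cos(nx) dx = 0, ∫_0^π sin(nx) dx = (1−(−1)^n)/n.
  u² squared terms: (4)²·∫1 dx = 16·π = 16*π;  (-3)²·∫sin(2x)² dx = 9·π/2 = 9*π/2;  (1)²·∫sin(4x)² dx = 1·π/2 = π/2.
  u² cross terms: 2·(4)·(-3)·∫1·sin(2x) dx = -24·(0) = 0;  2·(4)·(1)·∫1·sin(4x) dx = 8·(0) = 0;  2·(-3)·(1)·∫sin(2x)·sin(4x) dx = -6·(0) = 0.
  So ∫_0^π u² dx = 16*π + 9*π/2 + π/2 + 0 + 0 + 0 = 21*π.
  (u')² squared terms: (-6)²·∫cos(2x)² dx = 36·π/2 = 18*π;  (4)²·∫cos(4x)² dx = 16·π/2 = 8*π.
  (u')² cross terms: 2·(-6)·(4)·∫cos(2x)·cos(4x) dx = -48·(0) = 0.
  So ∫_0^π (u')² dx = 18*π + 8*π + 0 = 26*π.
||u||_{H^1}^2 = (21*π) + (26*π) = 47*π.


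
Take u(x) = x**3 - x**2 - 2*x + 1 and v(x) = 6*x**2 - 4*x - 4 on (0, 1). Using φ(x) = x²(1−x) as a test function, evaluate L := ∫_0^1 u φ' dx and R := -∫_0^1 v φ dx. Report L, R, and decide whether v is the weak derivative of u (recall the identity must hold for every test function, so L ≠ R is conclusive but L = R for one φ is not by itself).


LHS = 1/6, RHS = 1/3. No, v is not the weak derivative of u.

u(x) = x**3 - x**2 - 2*x + 1, classical derivative u'(x) = 3*x**2 - 2*x - 2.
φ(x) = x²(1−x), so φ'(x) = x*(2 - 3*x).
Note φ(0) = φ(1) = 0, so the boundary term u·φ vanishes.
LHS = ∫_0^1 u(x) φ'(x) dx = ∫_0^1 (-3*x^5 + 5*x^4 + 4*x^3 - 7*x^2 + 2*x) dx. Term by term:
  ∫_0^1 -3*x^5 dx = -1/2;  ∫_0^1 5*x^4 dx = 1;  ∫_0^1 4*x^3 dx = 1;
  ∫_0^1 -7*x^2 dx = -7/3;  ∫_0^1 2*x dx = 1.
Sum: -1/2 + 1 + 1 − 7/3 + 1 = 1/6.
So LHS = 1/6.
∫_0^1 v(x) φ(x) dx = ∫_0^1 (-6*x^5 + 10*x^4 - 4*x^2) dx. Term by term:
  ∫_0^1 -6*x^5 dx = -1;  ∫_0^1 10*x^4 dx = 2;  ∫_0^1 -4*x^2 dx = -4/3.
Sum: -1 + 2 − 4/3 = -1/3.
So RHS = -∫_0^1 v(x) φ(x) dx = 1/3.
LHS − RHS = -1/6 ≠ 0, so the identity fails.
(For a valid weak derivative the identity must hold for EVERY test function, in particular this one. The failure shows v is NOT the weak derivative of u.)
Correct weak derivative would be u'(x) = 3*x**2 - 2*x - 2.


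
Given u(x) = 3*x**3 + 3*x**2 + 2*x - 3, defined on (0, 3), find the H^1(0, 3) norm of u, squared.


||u||_{H^1}^2 = 884559/70

The H^1 norm (squared) on an interval (0, L) is
  ||u||_{H^1}^2 = ∫_0^L u(x)^2 dx + ∫_0^L u'(x)^2 dx.
Compute u'(x) = 9*x**2 + 6*x + 2.
Then u(x)^2 = 9*x**6 + 18*x**5 + 21*x**4 - 6*x**3 - 14*x**2 - 12*x + 9 and u'(x)^2 = 81*x**4 + 108*x**3 + 72*x**2 + 24*x + 4.
Integrate each monomial from 0 to 3 using ∫_0^3 c·x^n dx = c·3^(n+1)/(n+1):
  ∫_0^3 u(x)^2 dx = ∫_0^3 (9*x^6 + 18*x^5 + 21*x^4 - 6*x^3 - 14*x^2 - 12*x + 9) dx. Term by term:
    ∫_0^3 9*x^6 dx = 19683/7;  ∫_0^3 18*x^5 dx = 2187;  ∫_0^3 21*x^4 dx = 5103/5;
    ∫_0^3 -6*x^3 dx = -243/2;  ∫_0^3 -14*x^2 dx = -126;  ∫_0^3 -12*x dx = -54;
    ∫_0^3 9 dx = 27.
  Sum: 19683/7 + 2187 + 5103/5 − 243/2 − 126 − 54 + 27 = 402147/70.
  ∫_0^3 u'(x)^2 dx = ∫_0^3 (81*x^4 + 108*x^3 + 72*x^2 + 24*x + 4) dx. Term by term:
    ∫_0^3 81*x^4 dx = 19683/5;  ∫_0^3 108*x^3 dx = 2187;  ∫_0^3 72*x^2 dx = 648;
    ∫_0^3 24*x dx = 108;  ∫_0^3 4 dx = 12.
  Sum: 19683/5 + 2187 + 648 + 108 + 12 = 34458/5.
Adding: ||u||_{H^1}^2 = 402147/70 + 34458/5 = 884559/70.


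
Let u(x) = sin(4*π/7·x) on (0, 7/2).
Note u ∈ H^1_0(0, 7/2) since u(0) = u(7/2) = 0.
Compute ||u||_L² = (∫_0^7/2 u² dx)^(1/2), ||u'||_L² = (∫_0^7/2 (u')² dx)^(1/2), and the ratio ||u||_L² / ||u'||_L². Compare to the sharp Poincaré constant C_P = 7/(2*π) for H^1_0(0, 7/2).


||u||_L² / ||u'||_L² = 7/(4*π) < C_P = 7/(2*π).

u(x) = sin(4*π/7·x), so u'(x) = 4*π*cos(4*π*x/7)/7.
Writing u(x) = A·sin(kπx/L) with A = 1 and k = 2, use ∫_0^L sin²(kπx/L) dx = L/2 and ∫_0^L cos²(kπx/L) dx = L/2.
u² = 1·sin²(4*π/7·x) and (u')² = 16*π^2/49·cos²(4*π/7·x), and each of sin², cos² integrates to L/2 = 7/4 over (0, 7/2).
∫_0^7/2 u² dx = 7/4, so ||u||_L² = sqrt(7)/2.
∫_0^7/2 (u')² dx = 4*π^2/7, so ||u'||_L² = 2*sqrt(7)*π/7.
Ratio ||u||_L² / ||u'||_L² = 7/(4*π).
Sharp Poincaré constant on H^1_0(0, 7/2) is C_P = L/π = 7/(2*π), achieved by sin(2*π/7·x).
This is the k = 2 harmonic; the ratio L/(kπ) is strictly less than C_P = L/π, consistent with the sharp inequality ||u||_L² ≤ C_P ||u'||_L².


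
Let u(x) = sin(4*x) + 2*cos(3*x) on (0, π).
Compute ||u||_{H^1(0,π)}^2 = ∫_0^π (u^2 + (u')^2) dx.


||u||_{H^1(0,π)}^2 = 320/7 + 57*π/2

u'(x) = -6*sin(3*x) + 4*cos(4*x).
Expand u² and (u')² and integrate term by term on (0, π), using: for integers n ≥ 1, ∫_0^π sin²(nx) dx = ∫_0^π cos²(nx) dx = π/2; for n ≠ n', ∫_0^π sin(nx)sin(n'x) dx = ∫_0^π cos(nx)cos(n'x) dx = 0; and by product-to-sum, ∫_0^π sin(nx)cos(n'x) dx = ½∫_0^π [sin((n+n')x) + sin((n−n')x)] dx, which is 0 when n+n' is even and 2n/(n²−n'²) when n+n' is odd (it need not vanish on (0, π)).
  u² squared terms: (2)²·∫cos(3x)² dx = 4·π/2 = 2*π;  (1)²·∫sin(4x)² dx = 1·π/2 = π/2.
  u² cross terms: 2·(2)·(1)·∫cos(3x)·sin(4x) dx = 4·(8/7) = 32/7.
  So ∫_0^π u² dx = 2*π + π/2 + 32/7 = 32/7 + 5*π/2.
  (u')² squared terms: (-6)²·∫sin(3x)² dx = 36·π/2 = 18*π;  (4)²·∫cos(4x)² dx = 16·π/2 = 8*π.
  (u')² cross terms: 2·(-6)·(4)·∫sin(3x)·cos(4x) dx = -48·(-6/7) = 288/7.
  So ∫_0^π (u')² dx = 18*π + 8*π + 288/7 = 288/7 + 26*π.
||u||_{H^1}^2 = (32/7 + 5*π/2) + (288/7 + 26*π) = 320/7 + 57*π/2.


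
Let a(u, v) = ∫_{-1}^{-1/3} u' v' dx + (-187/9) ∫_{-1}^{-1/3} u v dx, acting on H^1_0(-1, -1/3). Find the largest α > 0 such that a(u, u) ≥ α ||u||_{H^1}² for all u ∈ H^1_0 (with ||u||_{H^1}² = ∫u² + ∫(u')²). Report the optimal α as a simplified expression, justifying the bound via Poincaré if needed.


α = (-748 + 81*π^2)/(9*(4 + 9*π^2))

Coercivity of a(·,·) on H^1_0(-1, -1/3) means a(u, u) ≥ α ||u||_{H^1}² for every u ∈ H^1_0.
The interval has length L = 2/3, and Poincaré/coercivity depend only on L. Here a(u, u) = ∫(u')² + (-187/9)·∫u².
Here c = -187/9 < 0 with |c| < (π/L)² = 9*π^2/4, so coercivity still holds. The condition a(u,u) ≥ α||u||_{H^1}² reads (1−α)∫(u')² ≥ (α−c)∫u². Any admissible α is ≤ 1 (rapidly oscillating u have ∫u²/∫(u')² → 0), and α = 1 would force 0 ≥ (1−c)∫u², impossible since c < 1; so 1−α > 0. By the sharp Poincaré inequality on H^1_0 of an interval of length L, ∫(u')² ≥ (π/L)²∫u² with equality for the first sine mode sin(π(x−x₀)/L) (x₀ the left endpoint), so the inequality holds for all u iff (1−α)(π/L)² ≥ α − c, i.e. α ≤ ((π/L)² + c)/((π/L)² + 1) = (1 + c(L/π)²)/(1 + (L/π)²). (Direct route, valid since c ≤ 0: Poincaré gives c∫u² ≥ c(L/π)²∫(u')², so a(u,u) ≥ (1 + c(L/π)²)∫(u')², while ||u||_{H^1}² ≤ (1 + (L/π)²)∫(u')²; dividing yields the same α.) With (π/L)² = 9*π^2/4 and c = -187/9, the largest admissible constant is α = ((π/L)² + c)/((π/L)² + 1).
Simplifying, α = (-748 + 81*π^2)/(9*(4 + 9*π^2)).


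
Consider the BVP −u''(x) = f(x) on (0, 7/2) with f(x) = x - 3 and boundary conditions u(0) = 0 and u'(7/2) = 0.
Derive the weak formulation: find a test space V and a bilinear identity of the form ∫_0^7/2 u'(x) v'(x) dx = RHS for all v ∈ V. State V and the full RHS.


V = {v ∈ H^1(0, 7/2) : v(0) = 0} (test functions vanish at x = 0 where u is specified); weak form: ∫_0^7/2 u'v' dx = ∫_0^7/2 (x - 3) v dx for all v ∈ V.

Multiply both sides by a test function v and integrate from 0 to 7/2:
  ∫_0^7/2 −u''(x) v(x) dx = ∫_0^7/2 f(x) v(x) dx.
Integrate the LHS by parts once:
  ∫_0^7/2 −u'' v dx = −[u'(x) v(x)]_0^7/2 + ∫_0^7/2 u'(x) v'(x) dx.
Thus ∫_0^7/2 u'(x) v'(x) dx = ∫_0^7/2 f(x) v(x) dx + [u'(x) v(x)]_0^7/2.
Choose V so that boundary terms are either known or forced to vanish.
Mixed BC: u(0) = 0 (Dirichlet) and u'(7/2) = 0 (Neumann). Define V = {v ∈ H^1(0, 7/2) : v(0) = 0}. Then [u' v]_0^7/2 = u'(7/2)·v(7/2) − u'(0)·0 = 0.
Weak formulation: find u (satisfying any essential BC) such that ∫_0^7/2 u'(x) v'(x) dx = ∫_0^7/2 f v dx for all v ∈ V (Dirichlet at 0 absorbed into V; the Neumann datum at x = 7/2 is zero, so no boundary term remains).
Substituting f(x) = x - 3, the right-hand side is ∫_0^7/2 (x - 3) v dx.


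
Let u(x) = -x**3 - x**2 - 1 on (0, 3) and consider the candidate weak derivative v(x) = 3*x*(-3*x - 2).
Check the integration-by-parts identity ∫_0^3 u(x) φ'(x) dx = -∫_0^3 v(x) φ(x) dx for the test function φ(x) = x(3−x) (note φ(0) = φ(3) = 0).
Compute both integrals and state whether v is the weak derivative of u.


LHS = 999/20, RHS = 2997/20. No, v is not the weak derivative of u.

u(x) = -x**3 - x**2 - 1, classical derivative u'(x) = -3*x**2 - 2*x.
φ(x) = x(3−x), so φ'(x) = 3 - 2*x.
Note φ(0) = φ(3) = 0, so the boundary term u·φ vanishes.
LHS = ∫_0^3 u(x) φ'(x) dx = ∫_0^3 (2*x^4 - x^3 - 3*x^2 + 2*x - 3) dx. Term by term:
  ∫_0^3 2*x^4 dx = 486/5;  ∫_0^3 -x^3 dx = -81/4;  ∫_0^3 -3*x^2 dx = -27;
  ∫_0^3 2*x dx = 9;  ∫_0^3 -3 dx = -9.
Sum: 486/5 − 81/4 − 27 + 9 − 9 = 999/20.
So LHS = 999/20.
∫_0^3 v(x) φ(x) dx = ∫_0^3 (9*x^4 - 21*x^3 - 18*x^2) dx. Term by term:
  ∫_0^3 9*x^4 dx = 2187/5;  ∫_0^3 -21*x^3 dx = -1701/4;  ∫_0^3 -18*x^2 dx = -162.
Sum: 2187/5 − 1701/4 − 162 = -2997/20.
So RHS = -∫_0^3 v(x) φ(x) dx = 2997/20.
LHS − RHS = -999/10 ≠ 0, so the identity fails.
(For a valid weak derivative the identity must hold for EVERY test function, in particular this one. The failure shows v is NOT the weak derivative of u.)
Correct weak derivative would be u'(x) = -3*x**2 - 2*x.


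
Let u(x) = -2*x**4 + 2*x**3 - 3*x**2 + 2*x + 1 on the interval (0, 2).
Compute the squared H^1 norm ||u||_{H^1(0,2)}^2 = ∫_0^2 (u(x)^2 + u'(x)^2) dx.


||u||_{H^1}^2 = 50510/63

The H^1 norm (squared) on an interval (0, L) is
  ||u||_{H^1}^2 = ∫_0^L u(x)^2 dx + ∫_0^L u'(x)^2 dx.
Compute u'(x) = -8*x**3 + 6*x**2 - 6*x + 2.
Then u(x)^2 = 4*x**8 - 8*x**7 + 16*x**6 - 20*x**5 + 13*x**4 - 8*x**3 - 2*x**2 + 4*x + 1 and u'(x)^2 = 64*x**6 - 96*x**5 + 132*x**4 - 104*x**3 + 60*x**2 - 24*x + 4.
Integrate each monomial from 0 to 2 using ∫_0^2 c·x^n dx = c·2^(n+1)/(n+1):
  ∫_0^2 u(x)^2 dx = ∫_0^2 (4*x^8 - 8*x^7 + 16*x^6 - 20*x^5 + 13*x^4 - 8*x^3 - 2*x^2 + 4*x + 1) dx. Term by term:
    ∫_0^2 4*x^8 dx = 2048/9;  ∫_0^2 -8*x^7 dx = -256;  ∫_0^2 16*x^6 dx = 2048/7;
    ∫_0^2 -20*x^5 dx = -640/3;  ∫_0^2 13*x^4 dx = 416/5;  ∫_0^2 -8*x^3 dx = -32;
    ∫_0^2 -2*x^2 dx = -16/3;  ∫_0^2 4*x dx = 8;  ∫_0^2 1 dx = 2.
  Sum: 2048/9 − 256 + 2048/7 − 640/3 + 416/5 − 32 − 16/3 + 8 + 2 = 33598/315.
  ∫_0^2 u'(x)^2 dx = ∫_0^2 (64*x^6 - 96*x^5 + 132*x^4 - 104*x^3 + 60*x^2 - 24*x + 4) dx. Term by term:
    ∫_0^2 64*x^6 dx = 8192/7;  ∫_0^2 -96*x^5 dx = -1024;  ∫_0^2 132*x^4 dx = 4224/5;
    ∫_0^2 -104*x^3 dx = -416;  ∫_0^2 60*x^2 dx = 160;  ∫_0^2 -24*x dx = -48;
    ∫_0^2 4 dx = 8.
  Sum: 8192/7 − 1024 + 4224/5 − 416 + 160 − 48 + 8 = 24328/35.
Adding: ||u||_{H^1}^2 = 33598/315 + 24328/35 = 50510/63.


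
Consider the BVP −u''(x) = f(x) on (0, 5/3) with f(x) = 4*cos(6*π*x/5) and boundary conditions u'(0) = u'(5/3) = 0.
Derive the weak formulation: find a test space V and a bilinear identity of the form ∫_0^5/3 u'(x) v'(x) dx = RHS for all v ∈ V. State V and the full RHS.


V = H^1(0, 5/3) (no boundary constraint on v; u is determined up to an additive constant); weak form: ∫_0^5/3 u'v' dx = ∫_0^5/3 (4*cos(6*π*x/5)) v dx for all v ∈ V.

Multiply both sides by a test function v and integrate from 0 to 5/3:
  ∫_0^5/3 −u''(x) v(x) dx = ∫_0^5/3 f(x) v(x) dx.
Integrate the LHS by parts once:
  ∫_0^5/3 −u'' v dx = −[u'(x) v(x)]_0^5/3 + ∫_0^5/3 u'(x) v'(x) dx.
Thus ∫_0^5/3 u'(x) v'(x) dx = ∫_0^5/3 f(x) v(x) dx + [u'(x) v(x)]_0^5/3.
Choose V so that boundary terms are either known or forced to vanish.
u has homogeneous Neumann: u'(0) = u'(5/3) = 0. So [u' v]_0^5/3 = 0·v(5/3) − 0·v(0) = 0 for any v; take V = H^1(0, 5/3).
Weak formulation: find u (satisfying any essential BC) such that ∫_0^5/3 u'(x) v'(x) dx = ∫_0^5/3 f v dx for all v ∈ V (homogeneous Neumann, so boundary terms vanish).
Substituting f(x) = 4*cos(6*π*x/5), the right-hand side is ∫_0^5/3 (4*cos(6*π*x/5)) v dx.
Compatibility check (pure Neumann): taking v ≡ 1 ∈ V gives 0 = ∫_0^5/3 f dx + (0) − (0), i.e. ∫_0^5/3 f dx must equal u'(0) − u'(5/3) = 0. Indeed ∫_0^5/3 (4*cos(6*π*x/5)) dx = 0, so the data are compatible. The solution is then unique only up to an additive constant (fix it e.g. by requiring ∫_0^5/3 u dx = 0).


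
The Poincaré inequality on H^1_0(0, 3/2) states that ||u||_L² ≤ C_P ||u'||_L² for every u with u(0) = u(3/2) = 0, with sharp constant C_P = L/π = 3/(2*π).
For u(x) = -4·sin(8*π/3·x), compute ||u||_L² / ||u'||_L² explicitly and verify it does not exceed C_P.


||u||_L² / ||u'||_L² = 3/(8*π) < C_P = 3/(2*π).

u(x) = -4·sin(8*π/3·x), so u'(x) = -32*π*cos(8*π*x/3)/3.
Writing u(x) = A·sin(kπx/L) with A = -4 and k = 4, use ∫_0^L sin²(kπx/L) dx = L/2 and ∫_0^L cos²(kπx/L) dx = L/2.
u² = 16·sin²(8*π/3·x) and (u')² = 1024*π^2/9·cos²(8*π/3·x), and each of sin², cos² integrates to L/2 = 3/4 over (0, 3/2).
∫_0^3/2 u² dx = 12, so ||u||_L² = 2*sqrt(3).
∫_0^3/2 (u')² dx = 256*π^2/3, so ||u'||_L² = 16*sqrt(3)*π/3.
Ratio ||u||_L² / ||u'||_L² = 3/(8*π).
Sharp Poincaré constant on H^1_0(0, 3/2) is C_P = L/π = 3/(2*π), achieved by sin(2*π/3·x).
This is the k = 4 harmonic; the ratio L/(kπ) is strictly less than C_P = L/π, consistent with the sharp inequality ||u||_L² ≤ C_P ||u'||_L².


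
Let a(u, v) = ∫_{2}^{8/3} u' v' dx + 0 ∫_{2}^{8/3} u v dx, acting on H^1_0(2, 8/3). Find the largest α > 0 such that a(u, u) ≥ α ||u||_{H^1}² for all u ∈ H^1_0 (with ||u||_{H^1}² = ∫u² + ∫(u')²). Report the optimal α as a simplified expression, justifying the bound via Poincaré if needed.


α = 9*π^2/(4 + 9*π^2)

Coercivity of a(·,·) on H^1_0(2, 8/3) means a(u, u) ≥ α ||u||_{H^1}² for every u ∈ H^1_0.
The interval has length L = 2/3, and Poincaré/coercivity depend only on L. Here a(u, u) = ∫(u')² + (0)·∫u².
Here c = 0, so a(u,u) = ∫(u')² alone. The condition a(u,u) ≥ α||u||_{H^1}² reads (1−α)∫(u')² ≥ (α−c)∫u². Any admissible α is ≤ 1 (rapidly oscillating u have ∫u²/∫(u')² → 0), and α = 1 would force 0 ≥ (1−c)∫u², impossible since c < 1; so 1−α > 0. By the sharp Poincaré inequality on H^1_0 of an interval of length L, ∫(u')² ≥ (π/L)²∫u² with equality for the first sine mode sin(π(x−x₀)/L) (x₀ the left endpoint), so the inequality holds for all u iff (1−α)(π/L)² ≥ α − c, i.e. α ≤ ((π/L)² + c)/((π/L)² + 1) = (1 + c(L/π)²)/(1 + (L/π)²). (Direct route, valid since c ≤ 0: Poincaré gives c∫u² ≥ c(L/π)²∫(u')², so a(u,u) ≥ (1 + c(L/π)²)∫(u')², while ||u||_{H^1}² ≤ (1 + (L/π)²)∫(u')²; dividing yields the same α.) With (π/L)² = 9*π^2/4 and c = 0, the largest admissible constant is α = ((π/L)² + c)/((π/L)² + 1).
Simplifying, α = 9*π^2/(4 + 9*π^2).


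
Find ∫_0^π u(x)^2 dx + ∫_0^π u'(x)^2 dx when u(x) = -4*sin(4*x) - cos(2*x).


||u||_{H^1(0,π)}^2 = 277*π/2

u'(x) = 2*sin(2*x) - 16*cos(4*x).
Expand u² and (u')² and integrate term by term on (0, π), using: for integers n ≥ 1, ∫_0^π sin²(nx) dx = ∫_0^π cos²(nx) dx = π/2; for n ≠ n', ∫_0^π sin(nx)sin(n'x) dx = ∫_0^π cos(nx)cos(n'x) dx = 0; and by product-to-sum, ∫_0^π sin(nx)cos(n'x) dx = ½∫_0^π [sin((n+n')x) + sin((n−n')x)] dx, which is 0 when n+n' is even and 2n/(n²−n'²) when n+n' is odd (it need not vanish on (0, π)).
  u² squared terms: (-1)²·∫cos(2x)² dx = 1·π/2 = π/2;  (-4)²·∫sin(4x)² dx = 16·π/2 = 8*π.
  u² cross terms: 2·(-1)·(-4)·∫cos(2x)·sin(4x) dx = 8·(0) = 0.
  So ∫_0^π u² dx = π/2 + 8*π + 0 = 17*π/2.
  (u')² squared terms: (-16)²·∫cos(4x)² dx = 256·π/2 = 128*π;  (2)²·∫sin(2x)² dx = 4·π/2 = 2*π.
  (u')² cross terms: 2·(-16)·(2)·∫cos(4x)·sin(2x) dx = -64·(0) = 0.
  So ∫_0^π (u')² dx = 128*π + 2*π + 0 = 130*π.
||u||_{H^1}^2 = (17*π/2) + (130*π) = 277*π/2.


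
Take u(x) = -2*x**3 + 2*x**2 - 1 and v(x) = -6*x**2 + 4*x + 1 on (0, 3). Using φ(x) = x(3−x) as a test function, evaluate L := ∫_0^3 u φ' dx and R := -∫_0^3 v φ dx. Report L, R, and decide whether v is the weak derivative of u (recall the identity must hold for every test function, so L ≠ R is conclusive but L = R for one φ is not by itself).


LHS = 459/10, RHS = 207/5. No, v is not the weak derivative of u.

u(x) = -2*x**3 + 2*x**2 - 1, classical derivative u'(x) = -6*x**2 + 4*x.
φ(x) = x(3−x), so φ'(x) = 3 - 2*x.
Note φ(0) = φ(3) = 0, so the boundary term u·φ vanishes.
LHS = ∫_0^3 u(x) φ'(x) dx = ∫_0^3 (4*x^4 - 10*x^3 + 6*x^2 + 2*x - 3) dx. Term by term:
  ∫_0^3 4*x^4 dx = 972/5;  ∫_0^3 -10*x^3 dx = -405/2;  ∫_0^3 6*x^2 dx = 54;
  ∫_0^3 2*x dx = 9;  ∫_0^3 -3 dx = -9.
Sum: 972/5 − 405/2 + 54 + 9 − 9 = 459/10.
So LHS = 459/10.
∫_0^3 v(x) φ(x) dx = ∫_0^3 (6*x^4 - 22*x^3 + 11*x^2 + 3*x) dx. Term by term:
  ∫_0^3 6*x^4 dx = 1458/5;  ∫_0^3 -22*x^3 dx = -891/2;  ∫_0^3 11*x^2 dx = 99;
  ∫_0^3 3*x dx = 27/2.
Sum: 1458/5 − 891/2 + 99 + 27/2 = -207/5.
So RHS = -∫_0^3 v(x) φ(x) dx = 207/5.
LHS − RHS = 9/2 ≠ 0, so the identity fails.
(For a valid weak derivative the identity must hold for EVERY test function, in particular this one. The failure shows v is NOT the weak derivative of u.)
Correct weak derivative would be u'(x) = -6*x**2 + 4*x.


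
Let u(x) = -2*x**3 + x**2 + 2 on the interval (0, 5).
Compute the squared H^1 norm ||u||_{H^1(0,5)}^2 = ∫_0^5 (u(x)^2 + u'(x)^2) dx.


||u||_{H^1}^2 = 1106795/21

The H^1 norm (squared) on an interval (0, L) is
  ||u||_{H^1}^2 = ∫_0^L u(x)^2 dx + ∫_0^L u'(x)^2 dx.
Compute u'(x) = -6*x**2 + 2*x.
Then u(x)^2 = 4*x**6 - 4*x**5 + x**4 - 8*x**3 + 4*x**2 + 4 and u'(x)^2 = 36*x**4 - 24*x**3 + 4*x**2.
Integrate each monomial from 0 to 5 using ∫_0^5 c·x^n dx = c·5^(n+1)/(n+1):
  ∫_0^5 u(x)^2 dx = ∫_0^5 (4*x^6 - 4*x^5 + x^4 - 8*x^3 + 4*x^2 + 4) dx. Term by term:
    ∫_0^5 4*x^6 dx = 312500/7;  ∫_0^5 -4*x^5 dx = -31250/3;  ∫_0^5 x^4 dx = 625;
    ∫_0^5 -8*x^3 dx = -1250;  ∫_0^5 4*x^2 dx = 500/3;  ∫_0^5 4 dx = 20.
  Sum: 312500/7 − 31250/3 + 625 − 1250 + 500/3 + 20 = 236515/7.
  ∫_0^5 u'(x)^2 dx = ∫_0^5 (36*x^4 - 24*x^3 + 4*x^2) dx. Term by term:
    ∫_0^5 36*x^4 dx = 22500;  ∫_0^5 -24*x^3 dx = -3750;  ∫_0^5 4*x^2 dx = 500/3.
  Sum: 22500 − 3750 + 500/3 = 56750/3.
Adding: ||u||_{H^1}^2 = 236515/7 + 56750/3 = 1106795/21.


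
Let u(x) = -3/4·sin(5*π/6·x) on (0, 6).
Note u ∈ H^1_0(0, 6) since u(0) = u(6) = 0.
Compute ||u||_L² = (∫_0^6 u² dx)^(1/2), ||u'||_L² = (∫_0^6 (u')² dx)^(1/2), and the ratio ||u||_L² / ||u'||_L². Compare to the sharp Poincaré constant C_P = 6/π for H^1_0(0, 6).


||u||_L² / ||u'||_L² = 6/(5*π) < C_P = 6/π.

u(x) = -3/4·sin(5*π/6·x), so u'(x) = -5*π*cos(5*π*x/6)/8.
Writing u(x) = A·sin(kπx/L) with A = -3/4 and k = 5, use ∫_0^L sin²(kπx/L) dx = L/2 and ∫_0^L cos²(kπx/L) dx = L/2.
u² = 9/16·sin²(5*π/6·x) and (u')² = 25*π^2/64·cos²(5*π/6·x), and each of sin², cos² integrates to L/2 = 3 over (0, 6).
∫_0^6 u² dx = 27/16, so ||u||_L² = 3*sqrt(3)/4.
∫_0^6 (u')² dx = 75*π^2/64, so ||u'||_L² = 5*sqrt(3)*π/8.
Ratio ||u||_L² / ||u'||_L² = 6/(5*π).
Sharp Poincaré constant on H^1_0(0, 6) is C_P = L/π = 6/π, achieved by sin(π/6·x).
This is the k = 5 harmonic; the ratio L/(kπ) is strictly less than C_P = L/π, consistent with the sharp inequality ||u||_L² ≤ C_P ||u'||_L².


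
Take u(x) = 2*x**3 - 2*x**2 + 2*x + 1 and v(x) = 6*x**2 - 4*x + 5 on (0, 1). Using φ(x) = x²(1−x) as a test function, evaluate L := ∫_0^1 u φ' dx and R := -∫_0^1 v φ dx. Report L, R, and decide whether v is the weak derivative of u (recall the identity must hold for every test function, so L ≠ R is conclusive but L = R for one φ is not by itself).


LHS = -1/6, RHS = -5/12. No, v is not the weak derivative of u.

u(x) = 2*x**3 - 2*x**2 + 2*x + 1, classical derivative u'(x) = 6*x**2 - 4*x + 2.
φ(x) = x²(1−x), so φ'(x) = x*(2 - 3*x).
Note φ(0) = φ(1) = 0, so the boundary term u·φ vanishes.
LHS = ∫_0^1 u(x) φ'(x) dx = ∫_0^1 (-6*x^5 + 10*x^4 - 10*x^3 + x^2 + 2*x) dx. Term by term:
  ∫_0^1 -6*x^5 dx = -1;  ∫_0^1 10*x^4 dx = 2;  ∫_0^1 -10*x^3 dx = -5/2;
  ∫_0^1 x^2 dx = 1/3;  ∫_0^1 2*x dx = 1.
Sum: -1 + 2 − 5/2 + 1/3 + 1 = -1/6.
So LHS = -1/6.
∫_0^1 v(x) φ(x) dx = ∫_0^1 (-6*x^5 + 10*x^4 - 9*x^3 + 5*x^2) dx. Term by term:
  ∫_0^1 -6*x^5 dx = -1;  ∫_0^1 10*x^4 dx = 2;  ∫_0^1 -9*x^3 dx = -9/4;
  ∫_0^1 5*x^2 dx = 5/3.
Sum: -1 + 2 − 9/4 + 5/3 = 5/12.
So RHS = -∫_0^1 v(x) φ(x) dx = -5/12.
LHS − RHS = 1/4 ≠ 0, so the identity fails.
(For a valid weak derivative the identity must hold for EVERY test function, in particular this one. The failure shows v is NOT the weak derivative of u.)
Correct weak derivative would be u'(x) = 6*x**2 - 4*x + 2.


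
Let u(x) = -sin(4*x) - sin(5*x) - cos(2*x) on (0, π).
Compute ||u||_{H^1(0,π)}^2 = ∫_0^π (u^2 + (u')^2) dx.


||u||_{H^1(0,π)}^2 = 100/21 + 24*π

u'(x) = 2*sin(2*x) - 4*cos(4*x) - 5*cos(5*x).
Expand u² and (u')² and integrate term by term on (0, π), using: for integers n ≥ 1, ∫_0^π sin²(nx) dx = ∫_0^π cos²(nx) dx = π/2; for n ≠ n', ∫_0^π sin(nx)sin(n'x) dx = ∫_0^π cos(nx)cos(n'x) dx = 0; and by product-to-sum, ∫_0^π sin(nx)cos(n'x) dx = ½∫_0^π [sin((n+n')x) + sin((n−n')x)] dx, which is 0 when n+n' is even and 2n/(n²−n'²) when n+n' is odd (it need not vanish on (0, π)).
  u² squared terms: (-1)²·∫cos(2x)² dx = 1·π/2 = π/2;  (-1)²·∫sin(4x)² dx = 1·π/2 = π/2;  (-1)²·∫sin(5x)² dx = 1·π/2 = π/2.
  u² cross terms: 2·(-1)·(-1)·∫cos(2x)·sin(4x) dx = 2·(0) = 0;  2·(-1)·(-1)·∫cos(2x)·sin(5x) dx = 2·(10/21) = 20/21;  2·(-1)·(-1)·∫sin(4x)·sin(5x) dx = 2·(0) = 0.
  So ∫_0^π u² dx = π/2 + π/2 + π/2 + 0 + 20/21 + 0 = 20/21 + 3*π/2.
  (u')² squared terms: (-5)²·∫cos(5x)² dx = 25·π/2 = 25*π/2;  (-4)²·∫cos(4x)² dx = 16·π/2 = 8*π;  (2)²·∫sin(2x)² dx = 4·π/2 = 2*π.
  (u')² cross terms: 2·(-5)·(-4)·∫cos(5x)·cos(4x) dx = 40·(0) = 0;  2·(-5)·(2)·∫cos(5x)·sin(2x) dx = -20·(-4/21) = 80/21;  2·(-4)·(2)·∫cos(4x)·sin(2x) dx = -16·(0) = 0.
  So ∫_0^π (u')² dx = 25*π/2 + 8*π + 2*π + 0 + 80/21 + 0 = 80/21 + 45*π/2.
||u||_{H^1}^2 = (20/21 + 3*π/2) + (80/21 + 45*π/2) = 100/21 + 24*π.


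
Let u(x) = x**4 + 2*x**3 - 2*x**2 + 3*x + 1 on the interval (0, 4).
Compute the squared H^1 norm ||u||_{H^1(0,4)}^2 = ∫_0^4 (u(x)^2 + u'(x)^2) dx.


||u||_{H^1}^2 = 42309704/315

The H^1 norm (squared) on an interval (0, L) is
  ||u||_{H^1}^2 = ∫_0^L u(x)^2 dx + ∫_0^L u'(x)^2 dx.
Compute u'(x) = 4*x**3 + 6*x**2 - 4*x + 3.
Then u(x)^2 = x**8 + 4*x**7 - 2*x**5 + 18*x**4 - 8*x**3 + 5*x**2 + 6*x + 1 and u'(x)^2 = 16*x**6 + 48*x**5 + 4*x**4 - 24*x**3 + 52*x**2 - 24*x + 9.
Integrate each monomial from 0 to 4 using ∫_0^4 c·x^n dx = c·4^(n+1)/(n+1):
  ∫_0^4 u(x)^2 dx = ∫_0^4 (x^8 + 4*x^7 - 2*x^5 + 18*x^4 - 8*x^3 + 5*x^2 + 6*x + 1) dx. Term by term:
    ∫_0^4 x^8 dx = 262144/9;  ∫_0^4 4*x^7 dx = 32768;  ∫_0^4 -2*x^5 dx = -4096/3;
    ∫_0^4 18*x^4 dx = 18432/5;  ∫_0^4 -8*x^3 dx = -512;  ∫_0^4 5*x^2 dx = 320/3;
    ∫_0^4 6*x dx = 48;  ∫_0^4 1 dx = 4.
  Sum: 262144/9 + 32768 − 4096/3 + 18432/5 − 512 + 320/3 + 48 + 4 = 2873828/45.
  ∫_0^4 u'(x)^2 dx = ∫_0^4 (16*x^6 + 48*x^5 + 4*x^4 - 24*x^3 + 52*x^2 - 24*x + 9) dx. Term by term:
    ∫_0^4 16*x^6 dx = 262144/7;  ∫_0^4 48*x^5 dx = 32768;  ∫_0^4 4*x^4 dx = 4096/5;
    ∫_0^4 -24*x^3 dx = -1536;  ∫_0^4 52*x^2 dx = 3328/3;  ∫_0^4 -24*x dx = -192;
    ∫_0^4 9 dx = 36.
  Sum: 262144/7 + 32768 + 4096/5 − 1536 + 3328/3 − 192 + 36 = 7397636/105.
Adding: ||u||_{H^1}^2 = 2873828/45 + 7397636/105 = 42309704/315.


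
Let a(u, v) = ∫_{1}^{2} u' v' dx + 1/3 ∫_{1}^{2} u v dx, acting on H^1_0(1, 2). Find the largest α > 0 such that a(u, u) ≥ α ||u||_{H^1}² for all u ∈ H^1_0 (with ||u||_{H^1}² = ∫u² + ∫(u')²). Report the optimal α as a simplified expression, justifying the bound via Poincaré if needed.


α = (1/3 + π^2)/(1 + π^2)

Coercivity of a(·,·) on H^1_0(1, 2) means a(u, u) ≥ α ||u||_{H^1}² for every u ∈ H^1_0.
The interval has length L = 1, and Poincaré/coercivity depend only on L. Here a(u, u) = ∫(u')² + (1/3)·∫u².
Here 0 < c = 1/3 < 1. The condition a(u,u) ≥ α||u||_{H^1}² reads (1−α)∫(u')² ≥ (α−c)∫u². Any admissible α is ≤ 1 (rapidly oscillating u have ∫u²/∫(u')² → 0), and α = 1 would force 0 ≥ (1−c)∫u², impossible since c < 1; so 1−α > 0. By the sharp Poincaré inequality on H^1_0 of an interval of length L, ∫(u')² ≥ (π/L)²∫u² with equality for the first sine mode sin(π(x−x₀)/L) (x₀ the left endpoint), so the inequality holds for all u iff (1−α)(π/L)² ≥ α − c, i.e. α ≤ ((π/L)² + c)/((π/L)² + 1) = (1 + c(L/π)²)/(1 + (L/π)²). With (π/L)² = π^2 and c = 1/3, the largest admissible constant is α = ((π/L)² + c)/((π/L)² + 1).
Simplifying, α = (1/3 + π^2)/(1 + π^2).


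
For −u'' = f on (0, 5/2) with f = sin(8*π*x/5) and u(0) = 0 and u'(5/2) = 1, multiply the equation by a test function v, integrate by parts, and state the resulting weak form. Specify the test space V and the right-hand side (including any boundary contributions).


V = {v ∈ H^1(0, 5/2) : v(0) = 0} (test functions vanish at x = 0 where u is specified); weak form: ∫_0^5/2 u'v' dx = ∫_0^5/2 (sin(8*π*x/5)) v dx + v(5/2) for all v ∈ V.

Multiply both sides by a test function v and integrate from 0 to 5/2:
  ∫_0^5/2 −u''(x) v(x) dx = ∫_0^5/2 f(x) v(x) dx.
Integrate the LHS by parts once:
  ∫_0^5/2 −u'' v dx = −[u'(x) v(x)]_0^5/2 + ∫_0^5/2 u'(x) v'(x) dx.
Thus ∫_0^5/2 u'(x) v'(x) dx = ∫_0^5/2 f(x) v(x) dx + [u'(x) v(x)]_0^5/2.
Choose V so that boundary terms are either known or forced to vanish.
Mixed BC: u(0) = 0 (Dirichlet) and u'(5/2) = 1 (Neumann). Define V = {v ∈ H^1(0, 5/2) : v(0) = 0}. Then [u' v]_0^5/2 = u'(5/2)·v(5/2) − u'(0)·0 = v(5/2).
Weak formulation: find u (satisfying any essential BC) such that ∫_0^5/2 u'(x) v'(x) dx = ∫_0^5/2 f v dx + v(5/2) for all v ∈ V (Dirichlet at 0 absorbed into V; Neumann datum at x = 5/2 contributes the boundary term).
Substituting f(x) = sin(8*π*x/5), the right-hand side is ∫_0^5/2 (sin(8*π*x/5)) v dx + v(5/2).


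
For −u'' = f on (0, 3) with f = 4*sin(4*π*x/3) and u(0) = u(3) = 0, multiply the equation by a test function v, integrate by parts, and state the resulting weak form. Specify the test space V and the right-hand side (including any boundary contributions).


V = H^1_0(0, 3) (so v(0) = v(3) = 0); weak form: ∫_0^3 u'v' dx = ∫_0^3 (4*sin(4*π*x/3)) v dx for all v ∈ V.

Multiply both sides by a test function v and integrate from 0 to 3:
  ∫_0^3 −u''(x) v(x) dx = ∫_0^3 f(x) v(x) dx.
Integrate the LHS by parts once:
  ∫_0^3 −u'' v dx = −[u'(x) v(x)]_0^3 + ∫_0^3 u'(x) v'(x) dx.
Thus ∫_0^3 u'(x) v'(x) dx = ∫_0^3 f(x) v(x) dx + [u'(x) v(x)]_0^3.
Choose V so that boundary terms are either known or forced to vanish.
u is Dirichlet: u(0) = u(3) = 0. Let V = H^1_0(0, 3); then v(0) = v(3) = 0, and [u' v]_0^3 = 0.
Weak formulation: find u (satisfying any essential BC) such that ∫_0^3 u'(x) v'(x) dx = ∫_0^3 f v dx for all v ∈ V.
Substituting f(x) = 4*sin(4*π*x/3), the right-hand side is ∫_0^3 (4*sin(4*π*x/3)) v dx.


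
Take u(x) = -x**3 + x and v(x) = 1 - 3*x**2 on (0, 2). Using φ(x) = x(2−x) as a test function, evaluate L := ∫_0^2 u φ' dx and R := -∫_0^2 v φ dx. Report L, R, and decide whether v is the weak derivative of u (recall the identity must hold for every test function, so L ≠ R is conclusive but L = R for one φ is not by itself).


LHS = 52/15, RHS = 52/15. Yes, v = u' weakly.

u(x) = -x**3 + x, classical derivative u'(x) = 1 - 3*x**2.
φ(x) = x(2−x), so φ'(x) = 2 - 2*x.
Note φ(0) = φ(2) = 0, so the boundary term u·φ vanishes.
LHS = ∫_0^2 u(x) φ'(x) dx = ∫_0^2 (2*x^4 - 2*x^3 - 2*x^2 + 2*x) dx. Term by term:
  ∫_0^2 2*x^4 dx = 64/5;  ∫_0^2 -2*x^3 dx = -8;  ∫_0^2 -2*x^2 dx = -16/3;
  ∫_0^2 2*x dx = 4.
Sum: 64/5 − 8 − 16/3 + 4 = 52/15.
So LHS = 52/15.
∫_0^2 v(x) φ(x) dx = ∫_0^2 (3*x^4 - 6*x^3 - x^2 + 2*x) dx. Term by term:
  ∫_0^2 3*x^4 dx = 96/5;  ∫_0^2 -6*x^3 dx = -24;  ∫_0^2 -x^2 dx = -8/3;
  ∫_0^2 2*x dx = 4.
Sum: 96/5 − 24 − 8/3 + 4 = -52/15.
So RHS = -∫_0^2 v(x) φ(x) dx = 52/15.
LHS = RHS, so the identity holds for this test φ.
Moreover u is smooth here and v(x) = u'(x) = 1 - 3*x**2 pointwise, so the identity holds for every test function. Hence v is the weak derivative of u.


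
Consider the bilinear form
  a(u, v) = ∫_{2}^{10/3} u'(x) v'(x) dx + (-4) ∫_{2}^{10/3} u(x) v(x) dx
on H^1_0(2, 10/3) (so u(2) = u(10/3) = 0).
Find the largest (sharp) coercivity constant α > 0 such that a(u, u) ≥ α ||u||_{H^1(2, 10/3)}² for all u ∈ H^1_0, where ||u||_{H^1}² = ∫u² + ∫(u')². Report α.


α = (-64 + 9*π^2)/(16 + 9*π^2)

Coercivity of a(·,·) on H^1_0(2, 10/3) means a(u, u) ≥ α ||u||_{H^1}² for every u ∈ H^1_0.
The interval has length L = 4/3, and Poincaré/coercivity depend only on L. Here a(u, u) = ∫(u')² + (-4)·∫u².
Here c = -4 < 0 with |c| < (π/L)² = 9*π^2/16, so coercivity still holds. The condition a(u,u) ≥ α||u||_{H^1}² reads (1−α)∫(u')² ≥ (α−c)∫u². Any admissible α is ≤ 1 (rapidly oscillating u have ∫u²/∫(u')² → 0), and α = 1 would force 0 ≥ (1−c)∫u², impossible since c < 1; so 1−α > 0. By the sharp Poincaré inequality on H^1_0 of an interval of length L, ∫(u')² ≥ (π/L)²∫u² with equality for the first sine mode sin(π(x−x₀)/L) (x₀ the left endpoint), so the inequality holds for all u iff (1−α)(π/L)² ≥ α − c, i.e. α ≤ ((π/L)² + c)/((π/L)² + 1) = (1 + c(L/π)²)/(1 + (L/π)²). (Direct route, valid since c ≤ 0: Poincaré gives c∫u² ≥ c(L/π)²∫(u')², so a(u,u) ≥ (1 + c(L/π)²)∫(u')², while ||u||_{H^1}² ≤ (1 + (L/π)²)∫(u')²; dividing yields the same α.) With (π/L)² = 9*π^2/16 and c = -4, the largest admissible constant is α = ((π/L)² + c)/((π/L)² + 1).
Simplifying, α = (-64 + 9*π^2)/(16 + 9*π^2).


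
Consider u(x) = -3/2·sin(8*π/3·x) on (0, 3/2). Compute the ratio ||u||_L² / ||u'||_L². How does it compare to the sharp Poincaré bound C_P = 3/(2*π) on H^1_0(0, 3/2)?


||u||_L² / ||u'||_L² = 3/(8*π) < C_P = 3/(2*π).

u(x) = -3/2·sin(8*π/3·x), so u'(x) = -4*π*cos(8*π*x/3).
Writing u(x) = A·sin(kπx/L) with A = -3/2 and k = 4, use ∫_0^L sin²(kπx/L) dx = L/2 and ∫_0^L cos²(kπx/L) dx = L/2.
u² = 9/4·sin²(8*π/3·x) and (u')² = 16*π^2·cos²(8*π/3·x), and each of sin², cos² integrates to L/2 = 3/4 over (0, 3/2).
∫_0^3/2 u² dx = 27/16, so ||u||_L² = 3*sqrt(3)/4.
∫_0^3/2 (u')² dx = 12*π^2, so ||u'||_L² = 2*sqrt(3)*π.
Ratio ||u||_L² / ||u'||_L² = 3/(8*π).
Sharp Poincaré constant on H^1_0(0, 3/2) is C_P = L/π = 3/(2*π), achieved by sin(2*π/3·x).
This is the k = 4 harmonic; the ratio L/(kπ) is strictly less than C_P = L/π, consistent with the sharp inequality ||u||_L² ≤ C_P ||u'||_L².


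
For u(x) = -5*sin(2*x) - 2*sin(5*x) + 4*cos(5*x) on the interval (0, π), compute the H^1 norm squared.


||u||_{H^1(0,π)}^2 = 4160/21 + 645*π/2

u'(x) = -20*sin(5*x) - 10*cos(2*x) - 10*cos(5*x).
Expand u² and (u')² and integrate term by term on (0, π), using: for integers n ≥ 1, ∫_0^π sin²(nx) dx = ∫_0^π cos²(nx) dx = π/2; for n ≠ n', ∫_0^π sin(nx)sin(n'x) dx = ∫_0^π cos(nx)cos(n'x) dx = 0; and by product-to-sum, ∫_0^π sin(nx)cos(n'x) dx = ½∫_0^π [sin((n+n')x) + sin((n−n')x)] dx, which is 0 when n+n' is even and 2n/(n²−n'²) when n+n' is odd (it need not vanish on (0, π)).
  u² squared terms: (-5)²·∫sin(2x)² dx = 25·π/2 = 25*π/2;  (-2)²·∫sin(5x)² dx = 4·π/2 = 2*π;  (4)²·∫cos(5x)² dx = 16·π/2 = 8*π.
  u² cross terms: 2·(-5)·(-2)·∫sin(2x)·sin(5x) dx = 20·(0) = 0;  2·(-5)·(4)·∫sin(2x)·cos(5x) dx = -40·(-4/21) = 160/21;  2·(-2)·(4)·∫sin(5x)·cos(5x) dx = -16·(0) = 0.
  So ∫_0^π u² dx = 25*π/2 + 2*π + 8*π + 0 + 160/21 + 0 = 160/21 + 45*π/2.
  (u')² squared terms: (-20)²·∫sin(5x)² dx = 400·π/2 = 200*π;  (-10)²·∫cos(2x)² dx = 100·π/2 = 50*π;  (-10)²·∫cos(5x)² dx = 100·π/2 = 50*π.
  (u')² cross terms: 2·(-20)·(-10)·∫sin(5x)·cos(2x) dx = 400·(10/21) = 4000/21;  2·(-20)·(-10)·∫sin(5x)·cos(5x) dx = 400·(0) = 0;  2·(-10)·(-10)·∫cos(2x)·cos(5x) dx = 200·(0) = 0.
  So ∫_0^π (u')² dx = 200*π + 50*π + 50*π + 4000/21 + 0 + 0 = 4000/21 + 300*π.
||u||_{H^1}^2 = (160/21 + 45*π/2) + (4000/21 + 300*π) = 4160/21 + 645*π/2.
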